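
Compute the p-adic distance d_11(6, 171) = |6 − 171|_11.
d_11(6, 171) = 1/11

Step 1 — x − y = 6 − 171 = -165. Step 2 — v_11(-165) = 1 (factor: -165 = −(11^1 · 15); the sign does not affect v_p). Step 3 — |x − y|_11 = 11^{-1} = 1/11.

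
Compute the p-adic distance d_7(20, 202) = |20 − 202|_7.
d_7(20, 202) = 1/7

Step 1 — x − y = 20 − 202 = -182. Step 2 — v_7(-182) = 1 (factor: -182 = −(7^1 · 26); the sign does not affect v_p). Step 3 — |x − y|_7 = 7^{-1} = 1/7.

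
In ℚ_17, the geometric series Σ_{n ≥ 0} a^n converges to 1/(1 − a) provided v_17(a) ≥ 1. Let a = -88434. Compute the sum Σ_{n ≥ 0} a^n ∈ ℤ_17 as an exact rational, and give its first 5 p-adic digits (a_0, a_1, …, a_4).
Σ a^n = 1/(1 − a) = 1/88435;  first 5 digits = (1, 0, 0, 16, 15)

v_17(a) = 3 ≥ 1, so the series converges in ℤ_17 to 1/(1 − a) = 1/(1 − (-88434)) = 1/88435. Expand this rational in ℤ_17: compute digits iteratively via d_i = x_i mod 17, x_{i+1} = (x_i − d_i)/17. The first 5 digits are (1, 0, 0, 16, 15).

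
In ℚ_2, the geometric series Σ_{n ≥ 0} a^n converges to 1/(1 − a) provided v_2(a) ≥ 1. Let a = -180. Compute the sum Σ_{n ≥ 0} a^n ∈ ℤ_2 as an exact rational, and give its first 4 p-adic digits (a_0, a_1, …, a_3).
Σ a^n = 1/(1 − a) = 1/181;  first 4 digits = (1, 0, 1, 1)

v_2(a) = 2 ≥ 1, so the series converges in ℤ_2 to 1/(1 − a) = 1/(1 − (-180)) = 1/181. Expand this rational in ℤ_2: compute digits iteratively via d_i = x_i mod 2, x_{i+1} = (x_i − d_i)/2. The first 4 digits are (1, 0, 1, 1).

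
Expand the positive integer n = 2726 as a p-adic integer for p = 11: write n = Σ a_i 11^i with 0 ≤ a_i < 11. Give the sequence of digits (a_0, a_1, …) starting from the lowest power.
(a_0, a_1, …) = (9, 5, 0, 2)

Repeated division by 11 gives the digits low-to-high: 2726 = 9 + 5·11^1 + 2·11^3. Digit sequence: (9, 5, 0, 2).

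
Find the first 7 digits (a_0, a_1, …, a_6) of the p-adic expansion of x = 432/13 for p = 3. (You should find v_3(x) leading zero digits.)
(a_0, …, a_6) = (0, 0, 0, 1, 1, 2, 2)

v_3(432/13) = 3, so a_0 = ... = a_2 = 0. Factor out: x = 3^3 · u with u = 16/13 a unit in ℤ_3. Expand u iteratively via a_{v+i} = u_i mod 3, u_{i+1} = (u_i − a_{v+i})/3:
  u_0 = 16/13;  a_3 = 1;  u_1 = (u_0 − 1)/3 = 1/13
  u_1 = 1/13;  a_4 = 1;  u_2 = (u_1 − 1)/3 = -4/13
  u_2 = -4/13;  a_5 = 2;  u_3 = (u_2 − 2)/3 = -10/13
  u_3 = -10/13;  a_6 = 2;  u_4 = (u_3 − 2)/3 = -12/13
Digits: (0, 0, 0, 1, 1, 2, 2).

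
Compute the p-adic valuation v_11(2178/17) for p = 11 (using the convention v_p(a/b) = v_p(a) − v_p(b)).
v_11(2178/17) = 2

Factor powers of 11 from the numerator and denominator of the reduced fraction: 2178 = 11^2 · 18 and 17 = 11^0 · 17. Apply v_p(a/b) = v_p(a) − v_p(b): v_11(2178/17) = 2 − 0 = 2.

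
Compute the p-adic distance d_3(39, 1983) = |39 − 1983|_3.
d_3(39, 1983) = 1/243

Step 1 — x − y = 39 − 1983 = -1944. Step 2 — v_3(-1944) = 5 (factor: -1944 = −(3^5 · 8); the sign does not affect v_p). Step 3 — |x − y|_3 = 3^{-5} = 1/243.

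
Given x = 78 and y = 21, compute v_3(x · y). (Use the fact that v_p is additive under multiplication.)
v_3(1638) = 2

v_p(x) = 1 (factor: 78 = 3^1 · 26); v_p(y) = 1 (factor: 21 = 3^1 · 7). Additivity: v_p(xy) = v_p(x) + v_p(y) = 1 + 1 = 2. (Direct check: xy = 1638 = 3^2 · (182).)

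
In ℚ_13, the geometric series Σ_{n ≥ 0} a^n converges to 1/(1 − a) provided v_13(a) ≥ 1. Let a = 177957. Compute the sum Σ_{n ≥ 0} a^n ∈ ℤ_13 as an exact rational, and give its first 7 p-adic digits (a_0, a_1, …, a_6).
Σ a^n = 1/(1 − a) = -1/177956;  first 7 digits = (1, 0, 0, 3, 6, 0, 9)

v_13(a) = 3 ≥ 1, so the series converges in ℤ_13 to 1/(1 − a) = 1/(1 − 177957) = -1/177956. Expand this rational in ℤ_13: compute digits iteratively via d_i = x_i mod 13, x_{i+1} = (x_i − d_i)/13. The first 7 digits are (1, 0, 0, 3, 6, 0, 9).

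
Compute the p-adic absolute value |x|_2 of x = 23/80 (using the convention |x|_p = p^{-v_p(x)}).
|23/80|_2 = 16

Step 1 — compute v_2(x) by factoring powers of 2 out of the numerator and denominator: v_2(23/80) = -4. Step 2 — apply |x|_p = p^{-v_p(x)} = 2^{4} = 16.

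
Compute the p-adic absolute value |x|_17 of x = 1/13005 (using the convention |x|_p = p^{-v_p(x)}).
|1/13005|_17 = 289

Step 1 — compute v_17(x) by factoring powers of 17 out of the numerator and denominator: v_17(1/13005) = -2. Step 2 — apply |x|_p = p^{-v_p(x)} = 17^{2} = 289.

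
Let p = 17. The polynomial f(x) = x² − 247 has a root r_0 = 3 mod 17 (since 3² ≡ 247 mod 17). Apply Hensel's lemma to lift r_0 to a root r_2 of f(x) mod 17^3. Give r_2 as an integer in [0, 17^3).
r_2 = 1873 (mod 4913)

Hensel's recurrence: r_{i+1} = r_i − f(r_i)·(f′(r_i))^{-1} mod 17^{i+2}, with f′(x) = 2x. Iterate:
  r_0 = 3 (mod 17)
  r_1 = 139 (mod 289)
  r_2 = 1873 (mod 4913)
Final: r_2 = 1873, and one checks f(r_2) ≡ 0 mod 17^3.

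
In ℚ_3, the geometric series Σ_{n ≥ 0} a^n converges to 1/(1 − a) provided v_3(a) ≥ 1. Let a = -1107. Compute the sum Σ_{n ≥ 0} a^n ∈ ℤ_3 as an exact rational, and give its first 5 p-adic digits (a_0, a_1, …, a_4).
Σ a^n = 1/(1 − a) = 1/1108;  first 5 digits = (1, 0, 0, 1, 1)

v_3(a) = 3 ≥ 1, so the series converges in ℤ_3 to 1/(1 − a) = 1/(1 − (-1107)) = 1/1108. Expand this rational in ℤ_3: compute digits iteratively via d_i = x_i mod 3, x_{i+1} = (x_i − d_i)/3. The first 5 digits are (1, 0, 0, 1, 1).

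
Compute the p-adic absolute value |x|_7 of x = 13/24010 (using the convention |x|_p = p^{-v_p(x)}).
|13/24010|_7 = 2401

Step 1 — compute v_7(x) by factoring powers of 7 out of the numerator and denominator: v_7(13/24010) = -4. Step 2 — apply |x|_p = p^{-v_p(x)} = 7^{4} = 2401.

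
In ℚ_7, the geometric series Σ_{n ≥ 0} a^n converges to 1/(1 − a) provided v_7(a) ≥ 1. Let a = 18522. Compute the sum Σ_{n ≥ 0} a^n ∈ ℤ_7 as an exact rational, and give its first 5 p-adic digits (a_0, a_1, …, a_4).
Σ a^n = 1/(1 − a) = -1/18521;  first 5 digits = (1, 0, 0, 5, 0)

v_7(a) = 3 ≥ 1, so the series converges in ℤ_7 to 1/(1 − a) = 1/(1 − 18522) = -1/18521. Expand this rational in ℤ_7: compute digits iteratively via d_i = x_i mod 7, x_{i+1} = (x_i − d_i)/7. The first 5 digits are (1, 0, 0, 5, 0).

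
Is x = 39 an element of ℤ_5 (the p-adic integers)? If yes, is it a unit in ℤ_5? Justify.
x ∈ ℤ_5^× (unit); v_5(x) = 0

ℤ_5 = {x ∈ ℚ_5 : v_5(x) ≥ 0} and ℤ_5^× = {x ∈ ℤ_5 : v_5(x) = 0}. Here v_5(39) = v_5(num) − v_5(den) = 0; compare against these criteria.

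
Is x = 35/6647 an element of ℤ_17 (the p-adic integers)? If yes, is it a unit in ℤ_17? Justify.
x ∉ ℤ_17 (v_17(x) = -2 < 0)

ℤ_17 = {x ∈ ℚ_17 : v_17(x) ≥ 0} and ℤ_17^× = {x ∈ ℤ_17 : v_17(x) = 0}. Here v_17(35/6647) = v_17(num) − v_17(den) = -2; compare against these criteria.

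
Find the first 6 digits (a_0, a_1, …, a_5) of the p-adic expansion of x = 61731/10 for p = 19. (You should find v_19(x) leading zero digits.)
(a_0, …, a_5) = (0, 0, 0, 18, 1, 17)

v_19(61731/10) = 3, so a_0 = ... = a_2 = 0. Factor out: x = 19^3 · u with u = 9/10 a unit in ℤ_19. Expand u iteratively via a_{v+i} = u_i mod 19, u_{i+1} = (u_i − a_{v+i})/19:
  u_0 = 9/10;  a_3 = 18;  u_1 = (u_0 − 18)/19 = -9/10
  u_1 = -9/10;  a_4 = 1;  u_2 = (u_1 − 1)/19 = -1/10
  u_2 = -1/10;  a_5 = 17;  u_3 = (u_2 − 17)/19 = -9/10
Digits: (0, 0, 0, 18, 1, 17).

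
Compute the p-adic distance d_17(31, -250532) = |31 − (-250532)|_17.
d_17(31, -250532) = 1/83521

Step 1 — x − y = 31 − (-250532) = 250563. Step 2 — v_17(250563) = 4 (factor: 250563 = (17^4 · 3); the sign does not affect v_p). Step 3 — |x − y|_17 = 17^{-4} = 1/83521.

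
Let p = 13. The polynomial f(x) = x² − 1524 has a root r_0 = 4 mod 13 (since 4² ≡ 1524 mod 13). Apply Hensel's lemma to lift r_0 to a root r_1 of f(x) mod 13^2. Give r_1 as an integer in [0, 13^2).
r_1 = 108 (mod 169)

Hensel's recurrence: r_{i+1} = r_i − f(r_i)·(f′(r_i))^{-1} mod 13^{i+2}, with f′(x) = 2x. Iterate:
  r_0 = 4 (mod 13)
  r_1 = 108 (mod 169)
Final: r_1 = 108, and one checks f(r_1) ≡ 0 mod 13^2.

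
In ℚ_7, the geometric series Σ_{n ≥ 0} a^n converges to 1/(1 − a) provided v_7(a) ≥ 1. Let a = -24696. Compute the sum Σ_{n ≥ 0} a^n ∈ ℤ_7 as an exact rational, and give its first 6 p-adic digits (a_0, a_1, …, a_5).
Σ a^n = 1/(1 − a) = 1/24697;  first 6 digits = (1, 0, 0, 5, 3, 5)

v_7(a) = 3 ≥ 1, so the series converges in ℤ_7 to 1/(1 − a) = 1/(1 − (-24696)) = 1/24697. Expand this rational in ℤ_7: compute digits iteratively via d_i = x_i mod 7, x_{i+1} = (x_i − d_i)/7. The first 6 digits are (1, 0, 0, 5, 3, 5).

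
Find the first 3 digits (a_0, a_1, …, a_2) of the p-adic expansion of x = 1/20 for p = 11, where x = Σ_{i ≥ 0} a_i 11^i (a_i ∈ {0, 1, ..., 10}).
(a_0, …, a_2) = (5, 10, 4)

v_11(1/20) = 0 (numerator and denominator both coprime to 11), so x ∈ ℤ_11^×. Compute digits iteratively via a_i = x_i mod 11, x_{i+1} = (x_i − a_i)/11, with x_0 = x:
  x_0 = 1/20;  a_0 = 5;  x_1 = (x_0 − 5)/11 = -9/20
  x_1 = -9/20;  a_1 = 10;  x_2 = (x_1 − 10)/11 = -19/20
  x_2 = -19/20;  a_2 = 4;  x_3 = (x_2 − 4)/11 = -9/20
Digits: (5, 10, 4).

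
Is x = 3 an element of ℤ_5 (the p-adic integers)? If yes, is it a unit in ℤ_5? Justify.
x ∈ ℤ_5^× (unit); v_5(x) = 0

ℤ_5 = {x ∈ ℚ_5 : v_5(x) ≥ 0} and ℤ_5^× = {x ∈ ℤ_5 : v_5(x) = 0}. Here v_5(3) = v_5(num) − v_5(den) = 0; compare against these criteria.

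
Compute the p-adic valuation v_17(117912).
v_17(117912) = 3

v_17(n) is the largest exponent k such that 17^k divides n. Factor out: 117912 = 17^3 · 24. (Sign doesn't affect v_p.) So v_17(117912) = 3.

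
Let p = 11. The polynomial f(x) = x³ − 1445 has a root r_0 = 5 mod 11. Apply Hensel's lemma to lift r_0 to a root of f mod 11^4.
r_3 = 2612 (mod 14641)

Hensel: r_{i+1} = r_i − f(r_i)/f′(r_i) mod 11^{i+2}, where f′(x) = 3x². Iterate:
  r_0 = 5 (mod 11)
  r_1 = 71 (mod 121)
  r_2 = 1281 (mod 1331)
  r_3 = 2612 (mod 14641)
Final: r = 2612 with f(r) ≡ 0 mod 11^4.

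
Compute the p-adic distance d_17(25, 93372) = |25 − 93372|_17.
d_17(25, 93372) = 1/4913

Step 1 — x − y = 25 − 93372 = -93347. Step 2 — v_17(-93347) = 3 (factor: -93347 = −(17^3 · 19); the sign does not affect v_p). Step 3 — |x − y|_17 = 17^{-3} = 1/4913.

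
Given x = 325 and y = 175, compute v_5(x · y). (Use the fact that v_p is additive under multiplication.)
v_5(56875) = 4

v_p(x) = 2 (factor: 325 = 5^2 · 13); v_p(y) = 2 (factor: 175 = 5^2 · 7). Additivity: v_p(xy) = v_p(x) + v_p(y) = 2 + 2 = 4. (Direct check: xy = 56875 = 5^4 · (91).)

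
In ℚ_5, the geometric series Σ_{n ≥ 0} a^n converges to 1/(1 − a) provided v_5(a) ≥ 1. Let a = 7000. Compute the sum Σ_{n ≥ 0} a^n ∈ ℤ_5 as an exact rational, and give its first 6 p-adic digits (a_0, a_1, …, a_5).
Σ a^n = 1/(1 − a) = -1/6999;  first 6 digits = (1, 0, 0, 1, 1, 2)

v_5(a) = 3 ≥ 1, so the series converges in ℤ_5 to 1/(1 − a) = 1/(1 − 7000) = -1/6999. Expand this rational in ℤ_5: compute digits iteratively via d_i = x_i mod 5, x_{i+1} = (x_i − d_i)/5. The first 6 digits are (1, 0, 0, 1, 1, 2).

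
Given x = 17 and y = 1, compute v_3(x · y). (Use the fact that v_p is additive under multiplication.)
v_3(17) = 0

v_p(x) = 0 (factor: 17 = 3^0 · 17); v_p(y) = 0 (factor: 1 = 3^0 · 1). Additivity: v_p(xy) = v_p(x) + v_p(y) = 0 + 0 = 0. (Direct check: xy = 17 = 3^0 · (17).)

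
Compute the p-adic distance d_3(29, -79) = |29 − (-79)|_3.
d_3(29, -79) = 1/27

Step 1 — x − y = 29 − (-79) = 108. Step 2 — v_3(108) = 3 (factor: 108 = (3^3 · 4); the sign does not affect v_p). Step 3 — |x − y|_3 = 3^{-3} = 1/27.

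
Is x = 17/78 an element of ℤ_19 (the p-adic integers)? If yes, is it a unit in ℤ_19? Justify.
x ∈ ℤ_19^× (unit); v_19(x) = 0

ℤ_19 = {x ∈ ℚ_19 : v_19(x) ≥ 0} and ℤ_19^× = {x ∈ ℤ_19 : v_19(x) = 0}. Here v_19(17/78) = v_19(num) − v_19(den) = 0; compare against these criteria.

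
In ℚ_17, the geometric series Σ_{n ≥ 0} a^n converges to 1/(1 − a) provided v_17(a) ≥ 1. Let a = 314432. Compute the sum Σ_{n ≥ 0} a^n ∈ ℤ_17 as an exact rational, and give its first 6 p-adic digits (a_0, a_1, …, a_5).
Σ a^n = 1/(1 − a) = -1/314431;  first 6 digits = (1, 0, 0, 13, 3, 0)

v_17(a) = 3 ≥ 1, so the series converges in ℤ_17 to 1/(1 − a) = 1/(1 − 314432) = -1/314431. Expand this rational in ℤ_17: compute digits iteratively via d_i = x_i mod 17, x_{i+1} = (x_i − d_i)/17. The first 6 digits are (1, 0, 0, 13, 3, 0).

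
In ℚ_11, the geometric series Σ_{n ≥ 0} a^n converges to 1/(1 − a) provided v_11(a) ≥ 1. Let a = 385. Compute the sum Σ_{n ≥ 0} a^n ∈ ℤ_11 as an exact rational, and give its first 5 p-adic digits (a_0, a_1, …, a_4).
Σ a^n = 1/(1 − a) = -1/384;  first 5 digits = (1, 2, 7, 9, 7)

v_11(a) = 1 ≥ 1, so the series converges in ℤ_11 to 1/(1 − a) = 1/(1 − 385) = -1/384. Expand this rational in ℤ_11: compute digits iteratively via d_i = x_i mod 11, x_{i+1} = (x_i − d_i)/11. The first 5 digits are (1, 2, 7, 9, 7).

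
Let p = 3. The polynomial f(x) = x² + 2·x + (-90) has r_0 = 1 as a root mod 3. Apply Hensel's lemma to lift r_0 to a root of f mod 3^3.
r_2 = 7 (mod 27)

Hensel: r_{i+1} = r_i − f(r_i)·(f′(r_i))^{-1} mod 3^{i+2}, f′(x) = 2x + 2. Iterate:
  r_0 = 1 (mod 3)
  r_1 = 7 (mod 9)
  r_2 = 7 (mod 27)
Final: r = 7 satisfies f(r) ≡ 0 mod 3^3.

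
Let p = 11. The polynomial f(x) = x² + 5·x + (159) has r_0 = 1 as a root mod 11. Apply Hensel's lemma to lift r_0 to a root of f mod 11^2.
r_1 = 12 (mod 121)

Hensel: r_{i+1} = r_i − f(r_i)·(f′(r_i))^{-1} mod 11^{i+2}, f′(x) = 2x + 5. Iterate:
  r_0 = 1 (mod 11)
  r_1 = 12 (mod 121)
Final: r = 12 satisfies f(r) ≡ 0 mod 11^2.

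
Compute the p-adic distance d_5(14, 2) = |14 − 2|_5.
d_5(14, 2) = 1

Step 1 — x − y = 14 − 2 = 12. Step 2 — v_5(12) = 0 (factor: 12 = (5^0 · 12); the sign does not affect v_p). Step 3 — |x − y|_5 = 5^{0} = 1.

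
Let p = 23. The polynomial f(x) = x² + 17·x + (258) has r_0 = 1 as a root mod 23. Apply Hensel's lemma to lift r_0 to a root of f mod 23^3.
r_2 = 1657 (mod 12167)

Hensel: r_{i+1} = r_i − f(r_i)·(f′(r_i))^{-1} mod 23^{i+2}, f′(x) = 2x + 17. Iterate:
  r_0 = 1 (mod 23)
  r_1 = 70 (mod 529)
  r_2 = 1657 (mod 12167)
Final: r = 1657 satisfies f(r) ≡ 0 mod 23^3.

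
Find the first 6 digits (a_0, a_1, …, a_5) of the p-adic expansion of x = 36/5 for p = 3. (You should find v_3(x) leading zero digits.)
(a_0, …, a_5) = (0, 0, 2, 2, 1, 0)

v_3(36/5) = 2, so a_0 = ... = a_1 = 0. Factor out: x = 3^2 · u with u = 4/5 a unit in ℤ_3. Expand u iteratively via a_{v+i} = u_i mod 3, u_{i+1} = (u_i − a_{v+i})/3:
  u_0 = 4/5;  a_2 = 2;  u_1 = (u_0 − 2)/3 = -2/5
  u_1 = -2/5;  a_3 = 2;  u_2 = (u_1 − 2)/3 = -4/5
  u_2 = -4/5;  a_4 = 1;  u_3 = (u_2 − 1)/3 = -3/5
  u_3 = -3/5;  a_5 = 0;  u_4 = (u_3 − 0)/3 = -1/5
Digits: (0, 0, 2, 2, 1, 0).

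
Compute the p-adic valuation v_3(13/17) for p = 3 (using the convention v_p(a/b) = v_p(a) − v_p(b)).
v_3(13/17) = 0

Factor powers of 3 from the numerator and denominator of the reduced fraction: 13 = 3^0 · 13 and 17 = 3^0 · 17. Apply v_p(a/b) = v_p(a) − v_p(b): v_3(13/17) = 0 − 0 = 0.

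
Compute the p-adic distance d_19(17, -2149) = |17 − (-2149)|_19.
d_19(17, -2149) = 1/361

Step 1 — x − y = 17 − (-2149) = 2166. Step 2 — v_19(2166) = 2 (factor: 2166 = (19^2 · 6); the sign does not affect v_p). Step 3 — |x − y|_19 = 19^{-2} = 1/361.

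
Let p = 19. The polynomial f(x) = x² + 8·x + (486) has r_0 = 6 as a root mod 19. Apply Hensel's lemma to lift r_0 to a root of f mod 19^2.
r_1 = 158 (mod 361)

Hensel: r_{i+1} = r_i − f(r_i)·(f′(r_i))^{-1} mod 19^{i+2}, f′(x) = 2x + 8. Iterate:
  r_0 = 6 (mod 19)
  r_1 = 158 (mod 361)
Final: r = 158 satisfies f(r) ≡ 0 mod 19^2.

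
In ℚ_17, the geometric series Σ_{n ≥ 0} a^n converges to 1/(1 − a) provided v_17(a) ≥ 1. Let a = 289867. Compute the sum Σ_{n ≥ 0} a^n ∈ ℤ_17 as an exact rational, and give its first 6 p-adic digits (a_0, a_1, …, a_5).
Σ a^n = 1/(1 − a) = -1/289866;  first 6 digits = (1, 0, 0, 8, 3, 0)

v_17(a) = 3 ≥ 1, so the series converges in ℤ_17 to 1/(1 − a) = 1/(1 − 289867) = -1/289866. Expand this rational in ℤ_17: compute digits iteratively via d_i = x_i mod 17, x_{i+1} = (x_i − d_i)/17. The first 6 digits are (1, 0, 0, 8, 3, 0).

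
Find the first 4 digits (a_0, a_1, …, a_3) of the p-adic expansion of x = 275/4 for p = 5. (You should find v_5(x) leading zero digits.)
(a_0, …, a_3) = (0, 0, 4, 1)

v_5(275/4) = 2, so a_0 = ... = a_1 = 0. Factor out: x = 5^2 · u with u = 11/4 a unit in ℤ_5. Expand u iteratively via a_{v+i} = u_i mod 5, u_{i+1} = (u_i − a_{v+i})/5:
  u_0 = 11/4;  a_2 = 4;  u_1 = (u_0 − 4)/5 = -1/4
  u_1 = -1/4;  a_3 = 1;  u_2 = (u_1 − 1)/5 = -1/4
Digits: (0, 0, 4, 1).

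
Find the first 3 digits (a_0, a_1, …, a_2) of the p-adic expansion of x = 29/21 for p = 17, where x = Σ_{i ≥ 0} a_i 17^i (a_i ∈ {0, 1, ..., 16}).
(a_0, …, a_2) = (3, 8, 6)

v_17(29/21) = 0 (numerator and denominator both coprime to 17), so x ∈ ℤ_17^×. Compute digits iteratively via a_i = x_i mod 17, x_{i+1} = (x_i − a_i)/17, with x_0 = x:
  x_0 = 29/21;  a_0 = 3;  x_1 = (x_0 − 3)/17 = -2/21
  x_1 = -2/21;  a_1 = 8;  x_2 = (x_1 − 8)/17 = -10/21
  x_2 = -10/21;  a_2 = 6;  x_3 = (x_2 − 6)/17 = -8/21
Digits: (3, 8, 6).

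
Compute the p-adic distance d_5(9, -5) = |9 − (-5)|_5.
d_5(9, -5) = 1

Step 1 — x − y = 9 − (-5) = 14. Step 2 — v_5(14) = 0 (factor: 14 = (5^0 · 14); the sign does not affect v_p). Step 3 — |x − y|_5 = 5^{0} = 1.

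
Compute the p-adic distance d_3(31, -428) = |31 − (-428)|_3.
d_3(31, -428) = 1/27

Step 1 — x − y = 31 − (-428) = 459. Step 2 — v_3(459) = 3 (factor: 459 = (3^3 · 17); the sign does not affect v_p). Step 3 — |x − y|_3 = 3^{-3} = 1/27.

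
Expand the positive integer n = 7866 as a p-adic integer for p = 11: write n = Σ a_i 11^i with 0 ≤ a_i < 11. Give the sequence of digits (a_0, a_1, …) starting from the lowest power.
(a_0, a_1, …) = (1, 0, 10, 5)

Repeated division by 11 gives the digits low-to-high: 7866 = 1 + 10·11^2 + 5·11^3. Digit sequence: (1, 0, 10, 5).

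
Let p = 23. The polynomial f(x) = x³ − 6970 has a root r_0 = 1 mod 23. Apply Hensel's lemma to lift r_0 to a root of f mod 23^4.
r_3 = 154147 (mod 279841)

Hensel: r_{i+1} = r_i − f(r_i)/f′(r_i) mod 23^{i+2}, where f′(x) = 3x². Iterate:
  r_0 = 1 (mod 23)
  r_1 = 208 (mod 529)
  r_2 = 8143 (mod 12167)
  r_3 = 154147 (mod 279841)
Final: r = 154147 with f(r) ≡ 0 mod 23^4.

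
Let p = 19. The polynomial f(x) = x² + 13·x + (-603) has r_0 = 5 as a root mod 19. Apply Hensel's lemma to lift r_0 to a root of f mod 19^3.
r_2 = 4736 (mod 6859)

Hensel: r_{i+1} = r_i − f(r_i)·(f′(r_i))^{-1} mod 19^{i+2}, f′(x) = 2x + 13. Iterate:
  r_0 = 5 (mod 19)
  r_1 = 43 (mod 361)
  r_2 = 4736 (mod 6859)
Final: r = 4736 satisfies f(r) ≡ 0 mod 19^3.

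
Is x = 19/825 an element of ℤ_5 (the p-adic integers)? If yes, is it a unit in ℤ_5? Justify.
x ∉ ℤ_5 (v_5(x) = -2 < 0)

ℤ_5 = {x ∈ ℚ_5 : v_5(x) ≥ 0} and ℤ_5^× = {x ∈ ℤ_5 : v_5(x) = 0}. Here v_5(19/825) = v_5(num) − v_5(den) = -2; compare against these criteria.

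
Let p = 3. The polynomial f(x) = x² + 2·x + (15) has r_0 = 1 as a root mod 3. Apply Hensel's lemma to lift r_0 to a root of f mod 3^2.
r_1 = 1 (mod 9)

Hensel: r_{i+1} = r_i − f(r_i)·(f′(r_i))^{-1} mod 3^{i+2}, f′(x) = 2x + 2. Iterate:
  r_0 = 1 (mod 3)
  r_1 = 1 (mod 9)
Final: r = 1 satisfies f(r) ≡ 0 mod 3^2.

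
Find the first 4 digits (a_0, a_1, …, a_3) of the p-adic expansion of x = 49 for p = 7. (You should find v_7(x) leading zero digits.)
(a_0, …, a_3) = (0, 0, 1, 0)

v_7(49) = 2, so a_0 = ... = a_1 = 0. Factor out: x = 7^2 · u with u = 1 a unit in ℤ_7. Expand u iteratively via a_{v+i} = u_i mod 7, u_{i+1} = (u_i − a_{v+i})/7:
  u_0 = 1;  a_2 = 1;  u_1 = (u_0 − 1)/7 = 0
  u_1 = 0;  a_3 = 0;  u_2 = (u_1 − 0)/7 = 0
Digits: (0, 0, 1, 0).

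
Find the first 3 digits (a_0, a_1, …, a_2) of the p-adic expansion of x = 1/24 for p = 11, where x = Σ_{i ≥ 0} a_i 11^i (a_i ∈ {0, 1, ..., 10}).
(a_0, …, a_2) = (6, 10, 5)

v_11(1/24) = 0 (numerator and denominator both coprime to 11), so x ∈ ℤ_11^×. Compute digits iteratively via a_i = x_i mod 11, x_{i+1} = (x_i − a_i)/11, with x_0 = x:
  x_0 = 1/24;  a_0 = 6;  x_1 = (x_0 − 6)/11 = -13/24
  x_1 = -13/24;  a_1 = 10;  x_2 = (x_1 − 10)/11 = -23/24
  x_2 = -23/24;  a_2 = 5;  x_3 = (x_2 − 5)/11 = -13/24
Digits: (6, 10, 5).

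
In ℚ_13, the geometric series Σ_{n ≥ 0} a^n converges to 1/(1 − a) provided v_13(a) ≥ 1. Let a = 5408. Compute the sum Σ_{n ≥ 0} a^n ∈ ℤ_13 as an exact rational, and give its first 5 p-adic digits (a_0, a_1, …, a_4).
Σ a^n = 1/(1 − a) = -1/5407;  first 5 digits = (1, 0, 6, 2, 10)

v_13(a) = 2 ≥ 1, so the series converges in ℤ_13 to 1/(1 − a) = 1/(1 − 5408) = -1/5407. Expand this rational in ℤ_13: compute digits iteratively via d_i = x_i mod 13, x_{i+1} = (x_i − d_i)/13. The first 5 digits are (1, 0, 6, 2, 10).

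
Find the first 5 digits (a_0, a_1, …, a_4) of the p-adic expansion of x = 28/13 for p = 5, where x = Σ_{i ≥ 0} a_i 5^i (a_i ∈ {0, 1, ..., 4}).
(a_0, …, a_4) = (1, 1, 1, 4, 3)

v_5(28/13) = 0 (numerator and denominator both coprime to 5), so x ∈ ℤ_5^×. Compute digits iteratively via a_i = x_i mod 5, x_{i+1} = (x_i − a_i)/5, with x_0 = x:
  x_0 = 28/13;  a_0 = 1;  x_1 = (x_0 − 1)/5 = 3/13
  x_1 = 3/13;  a_1 = 1;  x_2 = (x_1 − 1)/5 = -2/13
  x_2 = -2/13;  a_2 = 1;  x_3 = (x_2 − 1)/5 = -3/13
  x_3 = -3/13;  a_3 = 4;  x_4 = (x_3 − 4)/5 = -11/13
  x_4 = -11/13;  a_4 = 3;  x_5 = (x_4 − 3)/5 = -10/13
Digits: (1, 1, 1, 4, 3).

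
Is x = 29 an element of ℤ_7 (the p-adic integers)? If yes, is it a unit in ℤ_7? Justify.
x ∈ ℤ_7^× (unit); v_7(x) = 0

ℤ_7 = {x ∈ ℚ_7 : v_7(x) ≥ 0} and ℤ_7^× = {x ∈ ℤ_7 : v_7(x) = 0}. Here v_7(29) = v_7(num) − v_7(den) = 0; compare against these criteria.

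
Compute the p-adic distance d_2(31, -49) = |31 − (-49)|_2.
d_2(31, -49) = 1/16

Step 1 — x − y = 31 − (-49) = 80. Step 2 — v_2(80) = 4 (factor: 80 = (2^4 · 5); the sign does not affect v_p). Step 3 — |x − y|_2 = 2^{-4} = 1/16.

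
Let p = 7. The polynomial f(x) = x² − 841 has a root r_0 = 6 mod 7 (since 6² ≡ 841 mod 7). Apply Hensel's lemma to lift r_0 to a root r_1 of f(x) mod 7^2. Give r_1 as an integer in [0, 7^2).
r_1 = 20 (mod 49)

Hensel's recurrence: r_{i+1} = r_i − f(r_i)·(f′(r_i))^{-1} mod 7^{i+2}, with f′(x) = 2x. Iterate:
  r_0 = 6 (mod 7)
  r_1 = 20 (mod 49)
Final: r_1 = 20, and one checks f(r_1) ≡ 0 mod 7^2.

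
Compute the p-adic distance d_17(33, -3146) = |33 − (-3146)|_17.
d_17(33, -3146) = 1/289

Step 1 — x − y = 33 − (-3146) = 3179. Step 2 — v_17(3179) = 2 (factor: 3179 = (17^2 · 11); the sign does not affect v_p). Step 3 — |x − y|_17 = 17^{-2} = 1/289.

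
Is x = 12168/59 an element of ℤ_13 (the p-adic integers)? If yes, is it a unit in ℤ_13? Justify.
x ∈ ℤ_13 but not a unit; v_13(x) = 2 > 0

ℤ_13 = {x ∈ ℚ_13 : v_13(x) ≥ 0} and ℤ_13^× = {x ∈ ℤ_13 : v_13(x) = 0}. Here v_13(12168/59) = v_13(num) − v_13(den) = 2; compare against these criteria.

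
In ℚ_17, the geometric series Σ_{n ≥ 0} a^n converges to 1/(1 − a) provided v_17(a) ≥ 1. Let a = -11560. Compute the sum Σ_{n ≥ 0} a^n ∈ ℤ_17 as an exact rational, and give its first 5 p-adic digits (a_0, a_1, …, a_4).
Σ a^n = 1/(1 − a) = 1/11561;  first 5 digits = (1, 0, 11, 14, 1)

v_17(a) = 2 ≥ 1, so the series converges in ℤ_17 to 1/(1 − a) = 1/(1 − (-11560)) = 1/11561. Expand this rational in ℤ_17: compute digits iteratively via d_i = x_i mod 17, x_{i+1} = (x_i − d_i)/17. The first 5 digits are (1, 0, 11, 14, 1).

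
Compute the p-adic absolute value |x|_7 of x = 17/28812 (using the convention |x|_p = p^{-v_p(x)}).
|17/28812|_7 = 2401

Step 1 — compute v_7(x) by factoring powers of 7 out of the numerator and denominator: v_7(17/28812) = -4. Step 2 — apply |x|_p = p^{-v_p(x)} = 7^{4} = 2401.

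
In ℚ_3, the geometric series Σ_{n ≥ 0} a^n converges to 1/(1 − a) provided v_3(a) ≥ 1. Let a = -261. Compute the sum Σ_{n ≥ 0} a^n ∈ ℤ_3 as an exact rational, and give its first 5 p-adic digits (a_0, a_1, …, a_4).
Σ a^n = 1/(1 − a) = 1/262;  first 5 digits = (1, 0, 1, 2, 0)

v_3(a) = 2 ≥ 1, so the series converges in ℤ_3 to 1/(1 − a) = 1/(1 − (-261)) = 1/262. Expand this rational in ℤ_3: compute digits iteratively via d_i = x_i mod 3, x_{i+1} = (x_i − d_i)/3. The first 5 digits are (1, 0, 1, 2, 0).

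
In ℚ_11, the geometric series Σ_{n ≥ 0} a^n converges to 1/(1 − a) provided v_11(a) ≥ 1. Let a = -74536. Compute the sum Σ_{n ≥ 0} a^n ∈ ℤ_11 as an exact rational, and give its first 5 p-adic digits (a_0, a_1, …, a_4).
Σ a^n = 1/(1 − a) = 1/74537;  first 5 digits = (1, 0, 0, 10, 5)

v_11(a) = 3 ≥ 1, so the series converges in ℤ_11 to 1/(1 − a) = 1/(1 − (-74536)) = 1/74537. Expand this rational in ℤ_11: compute digits iteratively via d_i = x_i mod 11, x_{i+1} = (x_i − d_i)/11. The first 5 digits are (1, 0, 0, 10, 5).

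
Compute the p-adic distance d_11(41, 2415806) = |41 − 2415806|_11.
d_11(41, 2415806) = 1/161051

Step 1 — x − y = 41 − 2415806 = -2415765. Step 2 — v_11(-2415765) = 5 (factor: -2415765 = −(11^5 · 15); the sign does not affect v_p). Step 3 — |x − y|_11 = 11^{-5} = 1/161051.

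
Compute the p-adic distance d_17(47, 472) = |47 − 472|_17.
d_17(47, 472) = 1/17

Step 1 — x − y = 47 − 472 = -425. Step 2 — v_17(-425) = 1 (factor: -425 = −(17^1 · 25); the sign does not affect v_p). Step 3 — |x − y|_17 = 17^{-1} = 1/17.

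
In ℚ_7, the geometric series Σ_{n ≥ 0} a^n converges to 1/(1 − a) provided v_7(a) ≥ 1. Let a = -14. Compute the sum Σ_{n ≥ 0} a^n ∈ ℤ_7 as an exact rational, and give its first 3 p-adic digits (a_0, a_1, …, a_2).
Σ a^n = 1/(1 − a) = 1/15;  first 3 digits = (1, 5, 3)

v_7(a) = 1 ≥ 1, so the series converges in ℤ_7 to 1/(1 − a) = 1/(1 − (-14)) = 1/15. Expand this rational in ℤ_7: compute digits iteratively via d_i = x_i mod 7, x_{i+1} = (x_i − d_i)/7. The first 3 digits are (1, 5, 3).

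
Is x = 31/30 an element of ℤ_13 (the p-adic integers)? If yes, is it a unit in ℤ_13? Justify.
x ∈ ℤ_13^× (unit); v_13(x) = 0

ℤ_13 = {x ∈ ℚ_13 : v_13(x) ≥ 0} and ℤ_13^× = {x ∈ ℤ_13 : v_13(x) = 0}. Here v_13(31/30) = v_13(num) − v_13(den) = 0; compare against these criteria.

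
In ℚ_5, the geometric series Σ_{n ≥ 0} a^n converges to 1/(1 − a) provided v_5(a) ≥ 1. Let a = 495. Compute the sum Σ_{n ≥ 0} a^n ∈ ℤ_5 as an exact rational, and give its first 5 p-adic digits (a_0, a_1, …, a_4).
Σ a^n = 1/(1 − a) = -1/494;  first 5 digits = (1, 4, 0, 3, 3)

v_5(a) = 1 ≥ 1, so the series converges in ℤ_5 to 1/(1 − a) = 1/(1 − 495) = -1/494. Expand this rational in ℤ_5: compute digits iteratively via d_i = x_i mod 5, x_{i+1} = (x_i − d_i)/5. The first 5 digits are (1, 4, 0, 3, 3).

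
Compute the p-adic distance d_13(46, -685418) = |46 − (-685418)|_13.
d_13(46, -685418) = 1/28561

Step 1 — x − y = 46 − (-685418) = 685464. Step 2 — v_13(685464) = 4 (factor: 685464 = (13^4 · 24); the sign does not affect v_p). Step 3 — |x − y|_13 = 13^{-4} = 1/28561.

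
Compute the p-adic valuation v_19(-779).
v_19(-779) = 1

v_19(n) is the largest exponent k such that 19^k divides n. Factor out: -779 = -19^1 · 41. (Sign doesn't affect v_p.) So v_19(-779) = 1.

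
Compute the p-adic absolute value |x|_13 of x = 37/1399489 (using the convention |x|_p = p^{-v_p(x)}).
|37/1399489|_13 = 28561

Step 1 — compute v_13(x) by factoring powers of 13 out of the numerator and denominator: v_13(37/1399489) = -4. Step 2 — apply |x|_p = p^{-v_p(x)} = 13^{4} = 28561.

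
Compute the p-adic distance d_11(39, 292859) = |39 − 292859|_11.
d_11(39, 292859) = 1/14641

Step 1 — x − y = 39 − 292859 = -292820. Step 2 — v_11(-292820) = 4 (factor: -292820 = −(11^4 · 20); the sign does not affect v_p). Step 3 — |x − y|_11 = 11^{-4} = 1/14641.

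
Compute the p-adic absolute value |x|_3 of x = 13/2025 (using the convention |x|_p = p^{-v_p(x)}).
|13/2025|_3 = 81

Step 1 — compute v_3(x) by factoring powers of 3 out of the numerator and denominator: v_3(13/2025) = -4. Step 2 — apply |x|_p = p^{-v_p(x)} = 3^{4} = 81.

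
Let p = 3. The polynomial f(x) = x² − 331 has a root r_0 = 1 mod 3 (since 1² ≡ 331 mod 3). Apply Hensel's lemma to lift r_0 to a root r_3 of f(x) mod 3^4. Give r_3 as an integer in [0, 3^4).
r_3 = 13 (mod 81)

Hensel's recurrence: r_{i+1} = r_i − f(r_i)·(f′(r_i))^{-1} mod 3^{i+2}, with f′(x) = 2x. Iterate:
  r_0 = 1 (mod 3)
  r_1 = 4 (mod 9)
  r_2 = 13 (mod 27)
  r_3 = 13 (mod 81)
Final: r_3 = 13, and one checks f(r_3) ≡ 0 mod 3^4.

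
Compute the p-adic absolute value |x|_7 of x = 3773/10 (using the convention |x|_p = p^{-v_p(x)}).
|3773/10|_7 = 1/343

Step 1 — compute v_7(x) by factoring powers of 7 out of the numerator and denominator: v_7(3773/10) = 3. Step 2 — apply |x|_p = p^{-v_p(x)} = 7^{-3} = 1/343.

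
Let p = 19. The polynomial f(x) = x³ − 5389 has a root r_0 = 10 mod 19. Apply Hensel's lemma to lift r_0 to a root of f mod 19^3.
r_2 = 5140 (mod 6859)

Hensel: r_{i+1} = r_i − f(r_i)/f′(r_i) mod 19^{i+2}, where f′(x) = 3x². Iterate:
  r_0 = 10 (mod 19)
  r_1 = 86 (mod 361)
  r_2 = 5140 (mod 6859)
Final: r = 5140 with f(r) ≡ 0 mod 19^3.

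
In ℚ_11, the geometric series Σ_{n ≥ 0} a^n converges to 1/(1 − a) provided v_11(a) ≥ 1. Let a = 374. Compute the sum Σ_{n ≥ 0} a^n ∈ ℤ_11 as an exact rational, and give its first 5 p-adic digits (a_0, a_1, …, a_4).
Σ a^n = 1/(1 − a) = -1/373;  first 5 digits = (1, 1, 4, 7, 8)

v_11(a) = 1 ≥ 1, so the series converges in ℤ_11 to 1/(1 − a) = 1/(1 − 374) = -1/373. Expand this rational in ℤ_11: compute digits iteratively via d_i = x_i mod 11, x_{i+1} = (x_i − d_i)/11. The first 5 digits are (1, 1, 4, 7, 8).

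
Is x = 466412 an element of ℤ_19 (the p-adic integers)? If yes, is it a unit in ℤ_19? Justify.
x ∈ ℤ_19 but not a unit; v_19(x) = 3 > 0

ℤ_19 = {x ∈ ℚ_19 : v_19(x) ≥ 0} and ℤ_19^× = {x ∈ ℤ_19 : v_19(x) = 0}. Here v_19(466412) = v_19(num) − v_19(den) = 3; compare against these criteria.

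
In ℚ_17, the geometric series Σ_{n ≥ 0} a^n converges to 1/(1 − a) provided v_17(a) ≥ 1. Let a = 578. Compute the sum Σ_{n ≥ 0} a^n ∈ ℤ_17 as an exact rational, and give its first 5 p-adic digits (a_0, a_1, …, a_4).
Σ a^n = 1/(1 − a) = -1/577;  first 5 digits = (1, 0, 2, 0, 4)

v_17(a) = 2 ≥ 1, so the series converges in ℤ_17 to 1/(1 − a) = 1/(1 − 578) = -1/577. Expand this rational in ℤ_17: compute digits iteratively via d_i = x_i mod 17, x_{i+1} = (x_i − d_i)/17. The first 5 digits are (1, 0, 2, 0, 4).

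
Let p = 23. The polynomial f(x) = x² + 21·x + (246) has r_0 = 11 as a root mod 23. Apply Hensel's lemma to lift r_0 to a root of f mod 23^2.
r_1 = 34 (mod 529)

Hensel: r_{i+1} = r_i − f(r_i)·(f′(r_i))^{-1} mod 23^{i+2}, f′(x) = 2x + 21. Iterate:
  r_0 = 11 (mod 23)
  r_1 = 34 (mod 529)
Final: r = 34 satisfies f(r) ≡ 0 mod 23^2.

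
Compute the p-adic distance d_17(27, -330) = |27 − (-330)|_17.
d_17(27, -330) = 1/17

Step 1 — x − y = 27 − (-330) = 357. Step 2 — v_17(357) = 1 (factor: 357 = (17^1 · 21); the sign does not affect v_p). Step 3 — |x − y|_17 = 17^{-1} = 1/17.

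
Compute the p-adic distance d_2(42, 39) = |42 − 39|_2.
d_2(42, 39) = 1

Step 1 — x − y = 42 − 39 = 3. Step 2 — v_2(3) = 0 (factor: 3 = (2^0 · 3); the sign does not affect v_p). Step 3 — |x − y|_2 = 2^{0} = 1.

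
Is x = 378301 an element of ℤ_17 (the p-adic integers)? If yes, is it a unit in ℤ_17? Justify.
x ∈ ℤ_17 but not a unit; v_17(x) = 3 > 0

ℤ_17 = {x ∈ ℚ_17 : v_17(x) ≥ 0} and ℤ_17^× = {x ∈ ℤ_17 : v_17(x) = 0}. Here v_17(378301) = v_17(num) − v_17(den) = 3; compare against these criteria.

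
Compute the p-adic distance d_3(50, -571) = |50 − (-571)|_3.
d_3(50, -571) = 1/27

Step 1 — x − y = 50 − (-571) = 621. Step 2 — v_3(621) = 3 (factor: 621 = (3^3 · 23); the sign does not affect v_p). Step 3 — |x − y|_3 = 3^{-3} = 1/27.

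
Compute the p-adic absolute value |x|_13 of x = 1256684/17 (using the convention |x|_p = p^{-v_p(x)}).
|1256684/17|_13 = 1/28561

Step 1 — compute v_13(x) by factoring powers of 13 out of the numerator and denominator: v_13(1256684/17) = 4. Step 2 — apply |x|_p = p^{-v_p(x)} = 13^{-4} = 1/28561.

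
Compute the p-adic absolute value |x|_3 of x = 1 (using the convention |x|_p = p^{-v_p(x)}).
|1|_3 = 1

Step 1 — compute v_3(x) by factoring powers of 3 out of the numerator and denominator: v_3(1) = 0. Step 2 — apply |x|_p = p^{-v_p(x)} = 3^{0} = 1.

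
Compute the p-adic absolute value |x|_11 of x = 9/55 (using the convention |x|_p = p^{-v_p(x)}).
|9/55|_11 = 11

Step 1 — compute v_11(x) by factoring powers of 11 out of the numerator and denominator: v_11(9/55) = -1. Step 2 — apply |x|_p = p^{-v_p(x)} = 11^{1} = 11.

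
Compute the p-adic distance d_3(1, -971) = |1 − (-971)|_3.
d_3(1, -971) = 1/243

Step 1 — x − y = 1 − (-971) = 972. Step 2 — v_3(972) = 5 (factor: 972 = (3^5 · 4); the sign does not affect v_p). Step 3 — |x − y|_3 = 3^{-5} = 1/243.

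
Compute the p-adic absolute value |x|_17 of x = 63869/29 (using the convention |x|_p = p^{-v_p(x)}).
|63869/29|_17 = 1/4913

Step 1 — compute v_17(x) by factoring powers of 17 out of the numerator and denominator: v_17(63869/29) = 3. Step 2 — apply |x|_p = p^{-v_p(x)} = 17^{-3} = 1/4913.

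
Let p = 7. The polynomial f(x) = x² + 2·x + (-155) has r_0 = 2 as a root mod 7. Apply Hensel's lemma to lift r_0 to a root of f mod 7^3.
r_2 = 198 (mod 343)

Hensel: r_{i+1} = r_i − f(r_i)·(f′(r_i))^{-1} mod 7^{i+2}, f′(x) = 2x + 2. Iterate:
  r_0 = 2 (mod 7)
  r_1 = 2 (mod 49)
  r_2 = 198 (mod 343)
Final: r = 198 satisfies f(r) ≡ 0 mod 7^3.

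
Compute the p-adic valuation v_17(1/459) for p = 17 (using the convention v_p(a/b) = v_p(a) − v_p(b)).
v_17(1/459) = -1

Factor powers of 17 from the numerator and denominator of the reduced fraction: 1 = 17^0 · 1 and 459 = 17^1 · 27. Apply v_p(a/b) = v_p(a) − v_p(b): v_17(1/459) = 0 − 1 = -1.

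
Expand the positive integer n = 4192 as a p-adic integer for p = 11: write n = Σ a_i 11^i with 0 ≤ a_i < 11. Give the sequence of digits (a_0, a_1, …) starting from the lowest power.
(a_0, a_1, …) = (1, 7, 1, 3)

Repeated division by 11 gives the digits low-to-high: 4192 = 1 + 7·11^1 + 1·11^2 + 3·11^3. Digit sequence: (1, 7, 1, 3).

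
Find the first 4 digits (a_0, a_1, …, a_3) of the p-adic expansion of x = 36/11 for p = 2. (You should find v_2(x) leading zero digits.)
(a_0, …, a_3) = (0, 0, 1, 1)

v_2(36/11) = 2, so a_0 = ... = a_1 = 0. Factor out: x = 2^2 · u with u = 9/11 a unit in ℤ_2. Expand u iteratively via a_{v+i} = u_i mod 2, u_{i+1} = (u_i − a_{v+i})/2:
  u_0 = 9/11;  a_2 = 1;  u_1 = (u_0 − 1)/2 = -1/11
  u_1 = -1/11;  a_3 = 1;  u_2 = (u_1 − 1)/2 = -6/11
Digits: (0, 0, 1, 1).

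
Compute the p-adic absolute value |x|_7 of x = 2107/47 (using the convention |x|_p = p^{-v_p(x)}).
|2107/47|_7 = 1/49

Step 1 — compute v_7(x) by factoring powers of 7 out of the numerator and denominator: v_7(2107/47) = 2. Step 2 — apply |x|_p = p^{-v_p(x)} = 7^{-2} = 1/49.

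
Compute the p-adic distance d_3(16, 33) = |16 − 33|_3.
d_3(16, 33) = 1

Step 1 — x − y = 16 − 33 = -17. Step 2 — v_3(-17) = 0 (factor: -17 = −(3^0 · 17); the sign does not affect v_p). Step 3 — |x − y|_3 = 3^{0} = 1.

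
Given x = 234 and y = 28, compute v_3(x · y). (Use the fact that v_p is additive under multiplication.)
v_3(6552) = 2

v_p(x) = 2 (factor: 234 = 3^2 · 26); v_p(y) = 0 (factor: 28 = 3^0 · 28). Additivity: v_p(xy) = v_p(x) + v_p(y) = 2 + 0 = 2. (Direct check: xy = 6552 = 3^2 · (728).)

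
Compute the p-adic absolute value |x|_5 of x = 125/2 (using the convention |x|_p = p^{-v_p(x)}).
|125/2|_5 = 1/125

Step 1 — compute v_5(x) by factoring powers of 5 out of the numerator and denominator: v_5(125/2) = 3. Step 2 — apply |x|_p = p^{-v_p(x)} = 5^{-3} = 1/125.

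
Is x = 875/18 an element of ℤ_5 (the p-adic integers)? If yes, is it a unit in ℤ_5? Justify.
x ∈ ℤ_5 but not a unit; v_5(x) = 3 > 0

ℤ_5 = {x ∈ ℚ_5 : v_5(x) ≥ 0} and ℤ_5^× = {x ∈ ℤ_5 : v_5(x) = 0}. Here v_5(875/18) = v_5(num) − v_5(den) = 3; compare against these criteria.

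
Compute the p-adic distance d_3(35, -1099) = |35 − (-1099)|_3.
d_3(35, -1099) = 1/81

Step 1 — x − y = 35 − (-1099) = 1134. Step 2 — v_3(1134) = 4 (factor: 1134 = (3^4 · 14); the sign does not affect v_p). Step 3 — |x − y|_3 = 3^{-4} = 1/81.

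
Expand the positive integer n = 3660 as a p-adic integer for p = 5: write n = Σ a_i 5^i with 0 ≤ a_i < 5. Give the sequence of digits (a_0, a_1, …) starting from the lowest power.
(a_0, a_1, …) = (0, 2, 1, 4, 0, 1)

Repeated division by 5 gives the digits low-to-high: 3660 = 2·5^1 + 1·5^2 + 4·5^3 + 1·5^5. Digit sequence: (0, 2, 1, 4, 0, 1).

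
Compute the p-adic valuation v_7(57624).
v_7(57624) = 4

v_7(n) is the largest exponent k such that 7^k divides n. Factor out: 57624 = 7^4 · 24. (Sign doesn't affect v_p.) So v_7(57624) = 4.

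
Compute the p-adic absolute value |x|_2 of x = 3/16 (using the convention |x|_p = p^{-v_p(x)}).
|3/16|_2 = 16

Step 1 — compute v_2(x) by factoring powers of 2 out of the numerator and denominator: v_2(3/16) = -4. Step 2 — apply |x|_p = p^{-v_p(x)} = 2^{4} = 16.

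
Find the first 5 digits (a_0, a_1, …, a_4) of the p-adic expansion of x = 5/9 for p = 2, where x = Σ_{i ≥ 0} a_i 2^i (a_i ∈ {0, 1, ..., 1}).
(a_0, …, a_4) = (1, 0, 1, 1, 1)

v_2(5/9) = 0 (numerator and denominator both coprime to 2), so x ∈ ℤ_2^×. Compute digits iteratively via a_i = x_i mod 2, x_{i+1} = (x_i − a_i)/2, with x_0 = x:
  x_0 = 5/9;  a_0 = 1;  x_1 = (x_0 − 1)/2 = -2/9
  x_1 = -2/9;  a_1 = 0;  x_2 = (x_1 − 0)/2 = -1/9
  x_2 = -1/9;  a_2 = 1;  x_3 = (x_2 − 1)/2 = -5/9
  x_3 = -5/9;  a_3 = 1;  x_4 = (x_3 − 1)/2 = -7/9
  x_4 = -7/9;  a_4 = 1;  x_5 = (x_4 − 1)/2 = -8/9
Digits: (1, 0, 1, 1, 1).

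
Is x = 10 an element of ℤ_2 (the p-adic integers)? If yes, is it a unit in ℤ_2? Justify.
x ∈ ℤ_2 but not a unit; v_2(x) = 1 > 0

ℤ_2 = {x ∈ ℚ_2 : v_2(x) ≥ 0} and ℤ_2^× = {x ∈ ℤ_2 : v_2(x) = 0}. Here v_2(10) = v_2(num) − v_2(den) = 1; compare against these criteria.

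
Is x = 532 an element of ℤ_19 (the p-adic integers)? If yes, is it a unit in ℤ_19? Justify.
x ∈ ℤ_19 but not a unit; v_19(x) = 1 > 0

ℤ_19 = {x ∈ ℚ_19 : v_19(x) ≥ 0} and ℤ_19^× = {x ∈ ℤ_19 : v_19(x) = 0}. Here v_19(532) = v_19(num) − v_19(den) = 1; compare against these criteria.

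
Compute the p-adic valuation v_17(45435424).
v_17(45435424) = 5

v_17(n) is the largest exponent k such that 17^k divides n. Factor out: 45435424 = 17^5 · 32. (Sign doesn't affect v_p.) So v_17(45435424) = 5.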